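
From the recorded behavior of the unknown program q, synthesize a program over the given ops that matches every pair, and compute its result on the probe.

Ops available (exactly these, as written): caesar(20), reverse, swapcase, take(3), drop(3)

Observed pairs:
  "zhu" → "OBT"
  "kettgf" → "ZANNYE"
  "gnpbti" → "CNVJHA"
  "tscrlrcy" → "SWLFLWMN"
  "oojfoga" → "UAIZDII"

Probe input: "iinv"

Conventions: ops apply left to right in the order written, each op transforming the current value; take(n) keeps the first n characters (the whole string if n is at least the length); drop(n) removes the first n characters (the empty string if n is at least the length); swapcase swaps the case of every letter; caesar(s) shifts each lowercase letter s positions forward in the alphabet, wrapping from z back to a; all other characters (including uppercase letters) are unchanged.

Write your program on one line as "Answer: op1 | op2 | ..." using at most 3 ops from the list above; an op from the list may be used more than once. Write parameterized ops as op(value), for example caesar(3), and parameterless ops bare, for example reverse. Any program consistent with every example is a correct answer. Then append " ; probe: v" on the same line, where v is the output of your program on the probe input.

reverse | caesar(20) | swapcase ; probe: "PHCC"

Check, running the answer program on each example:
  "zhu" -> "uhz" -> "obt" -> "OBT"
  "kettgf" -> "fgttek" -> "zannye" -> "ZANNYE"
  "gnpbti" -> "itbpng" -> "cnvjha" -> "CNVJHA"
  "tscrlrcy" -> "ycrlrcst" -> "swlflwmn" -> "SWLFLWMN"
  "oojfoga" -> "agofjoo" -> "uaizdii" -> "UAIZDII"
  probe: "iinv" -> "vnii" -> "phcc" -> "PHCC"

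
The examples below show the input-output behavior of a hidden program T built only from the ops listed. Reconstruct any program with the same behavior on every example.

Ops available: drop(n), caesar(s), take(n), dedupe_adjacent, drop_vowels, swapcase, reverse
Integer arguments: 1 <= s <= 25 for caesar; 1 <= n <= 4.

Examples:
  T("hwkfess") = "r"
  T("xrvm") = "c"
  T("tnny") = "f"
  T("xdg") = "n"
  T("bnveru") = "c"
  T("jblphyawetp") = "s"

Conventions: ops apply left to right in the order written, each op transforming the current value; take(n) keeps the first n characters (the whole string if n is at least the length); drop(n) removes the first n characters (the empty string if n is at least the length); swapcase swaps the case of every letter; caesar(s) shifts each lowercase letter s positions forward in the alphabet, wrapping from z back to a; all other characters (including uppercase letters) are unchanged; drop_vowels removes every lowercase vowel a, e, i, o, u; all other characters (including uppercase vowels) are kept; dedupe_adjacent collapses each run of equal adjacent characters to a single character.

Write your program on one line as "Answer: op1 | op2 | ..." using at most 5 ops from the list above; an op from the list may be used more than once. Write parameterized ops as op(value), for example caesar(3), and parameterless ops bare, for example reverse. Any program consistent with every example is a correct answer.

caesar(7) | drop(2) | drop_vowels | take(1)

Check, running the answer program on each example:
  "hwkfess" -> "odrmlzz" -> "rmlzz" -> "rmlzz" -> "r"
  "xrvm" -> "eyct" -> "ct" -> "ct" -> "c"
  "tnny" -> "auuf" -> "uf" -> "f" -> "f"
  "xdg" -> "ekn" -> "n" -> "n" -> "n"
  "bnveru" -> "iuclyb" -> "clyb" -> "clyb" -> "c"
  "jblphyawetp" -> "qiswofhdlaw" -> "swofhdlaw" -> "swfhdlw" -> "s"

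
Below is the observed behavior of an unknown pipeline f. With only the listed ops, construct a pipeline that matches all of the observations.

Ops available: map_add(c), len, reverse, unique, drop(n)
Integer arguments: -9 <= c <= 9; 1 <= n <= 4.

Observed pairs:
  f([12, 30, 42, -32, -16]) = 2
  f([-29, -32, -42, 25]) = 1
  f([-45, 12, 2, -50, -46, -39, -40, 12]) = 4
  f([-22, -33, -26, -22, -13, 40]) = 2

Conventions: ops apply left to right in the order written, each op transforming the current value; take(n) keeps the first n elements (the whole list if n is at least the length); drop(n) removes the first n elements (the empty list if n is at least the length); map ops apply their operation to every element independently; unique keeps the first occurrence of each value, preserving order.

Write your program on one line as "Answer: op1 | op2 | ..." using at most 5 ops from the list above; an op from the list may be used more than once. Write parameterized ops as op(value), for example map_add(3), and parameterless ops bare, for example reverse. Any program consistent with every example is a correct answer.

unique | reverse | map_add(-4) | drop(3) | len

Check, running the answer program on each example:
  [12, 30, 42, -32, -16] -> [12, 30, 42, -32, -16] -> [-16, -32, 42, 30, 12] -> [-20, -36, 38, 26, 8] -> [26, 8] -> 2
  [-29, -32, -42, 25] -> [-29, -32, -42, 25] -> [25, -42, -32, -29] -> [21, -46, -36, -33] -> [-33] -> 1
  [-45, 12, 2, -50, -46, -39, -40, 12] -> [-45, 12, 2, -50, -46, -39, -40] -> [-40, -39, -46, -50, 2, 12, -45] -> [-44, -43, -50, -54, -2, 8, -49] -> [-54, -2, 8, -49] -> 4
  [-22, -33, -26, -22, -13, 40] -> [-22, -33, -26, -13, 40] -> [40, -13, -26, -33, -22] -> [36, -17, -30, -37, -26] -> [-37, -26] -> 2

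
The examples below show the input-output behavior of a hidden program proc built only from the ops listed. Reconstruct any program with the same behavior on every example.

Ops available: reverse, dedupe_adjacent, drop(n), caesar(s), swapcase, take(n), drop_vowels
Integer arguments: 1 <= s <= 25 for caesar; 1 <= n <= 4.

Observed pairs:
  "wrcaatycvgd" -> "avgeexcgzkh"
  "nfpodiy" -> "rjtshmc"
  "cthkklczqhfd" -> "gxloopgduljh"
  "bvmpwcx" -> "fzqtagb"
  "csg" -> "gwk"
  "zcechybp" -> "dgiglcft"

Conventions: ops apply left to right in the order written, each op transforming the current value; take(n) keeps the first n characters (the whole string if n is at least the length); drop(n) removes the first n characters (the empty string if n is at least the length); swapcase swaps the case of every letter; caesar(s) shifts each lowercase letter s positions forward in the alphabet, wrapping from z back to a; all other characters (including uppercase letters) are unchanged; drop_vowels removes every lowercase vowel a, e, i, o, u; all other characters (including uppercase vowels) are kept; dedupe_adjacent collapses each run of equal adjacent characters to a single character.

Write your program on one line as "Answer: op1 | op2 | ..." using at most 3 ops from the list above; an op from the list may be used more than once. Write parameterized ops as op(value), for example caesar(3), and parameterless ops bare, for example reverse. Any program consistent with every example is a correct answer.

caesar(25) | caesar(23) | caesar(8)

Check, running the answer program on each example:
  "wrcaatycvgd" -> "vqbzzsxbufc" -> "snywwpuyrcz" -> "avgeexcgzkh"
  "nfpodiy" -> "meonchx" -> "jblkzeu" -> "rjtshmc"
  "cthkklczqhfd" -> "bsgjjkbypgec" -> "ypdgghyvmdbz" -> "gxloopgduljh"
  "bvmpwcx" -> "aulovbw" -> "xrilsyt" -> "fzqtagb"
  "csg" -> "brf" -> "yoc" -> "gwk"
  "zcechybp" -> "ybdbgxao" -> "vyayduxl" -> "dgiglcft"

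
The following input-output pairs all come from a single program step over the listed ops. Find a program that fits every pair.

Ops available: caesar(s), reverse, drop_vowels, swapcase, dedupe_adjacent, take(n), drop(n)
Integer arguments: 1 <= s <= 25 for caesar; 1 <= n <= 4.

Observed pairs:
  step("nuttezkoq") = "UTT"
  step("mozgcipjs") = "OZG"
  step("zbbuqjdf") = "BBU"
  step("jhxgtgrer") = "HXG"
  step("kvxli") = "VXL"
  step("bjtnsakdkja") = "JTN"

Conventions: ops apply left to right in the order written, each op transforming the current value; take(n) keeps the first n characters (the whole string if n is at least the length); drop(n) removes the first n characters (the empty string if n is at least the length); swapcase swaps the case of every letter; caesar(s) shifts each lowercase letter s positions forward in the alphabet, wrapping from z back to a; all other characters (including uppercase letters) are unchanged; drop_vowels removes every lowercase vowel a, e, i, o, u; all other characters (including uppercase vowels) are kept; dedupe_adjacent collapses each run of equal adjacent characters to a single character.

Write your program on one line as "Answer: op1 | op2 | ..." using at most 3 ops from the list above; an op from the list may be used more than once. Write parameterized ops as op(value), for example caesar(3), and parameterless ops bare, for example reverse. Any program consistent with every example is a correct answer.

take(4) | drop(1) | swapcase

Check, running the answer program on each example:
  "nuttezkoq" -> "nutt" -> "utt" -> "UTT"
  "mozgcipjs" -> "mozg" -> "ozg" -> "OZG"
  "zbbuqjdf" -> "zbbu" -> "bbu" -> "BBU"
  "jhxgtgrer" -> "jhxg" -> "hxg" -> "HXG"
  "kvxli" -> "kvxl" -> "vxl" -> "VXL"
  "bjtnsakdkja" -> "bjtn" -> "jtn" -> "JTN"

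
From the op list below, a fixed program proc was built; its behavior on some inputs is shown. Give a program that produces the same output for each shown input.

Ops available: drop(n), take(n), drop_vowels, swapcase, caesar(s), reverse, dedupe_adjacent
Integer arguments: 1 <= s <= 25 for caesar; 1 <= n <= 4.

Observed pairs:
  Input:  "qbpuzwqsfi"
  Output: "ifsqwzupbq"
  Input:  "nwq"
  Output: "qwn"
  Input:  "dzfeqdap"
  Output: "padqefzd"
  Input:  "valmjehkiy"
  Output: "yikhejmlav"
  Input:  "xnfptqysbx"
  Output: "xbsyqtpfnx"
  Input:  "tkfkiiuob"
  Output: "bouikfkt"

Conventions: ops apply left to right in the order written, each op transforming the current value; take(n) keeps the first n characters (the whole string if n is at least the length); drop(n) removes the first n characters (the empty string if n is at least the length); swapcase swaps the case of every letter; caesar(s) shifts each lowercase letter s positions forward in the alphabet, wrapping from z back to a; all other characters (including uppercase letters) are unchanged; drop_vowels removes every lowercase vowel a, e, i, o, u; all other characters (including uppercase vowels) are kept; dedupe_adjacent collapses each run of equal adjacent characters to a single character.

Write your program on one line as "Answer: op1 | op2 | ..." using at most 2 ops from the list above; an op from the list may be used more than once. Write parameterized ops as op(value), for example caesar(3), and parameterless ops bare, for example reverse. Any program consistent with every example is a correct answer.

reverse | dedupe_adjacent

Check, running the answer program on each example:
  "qbpuzwqsfi" -> "ifsqwzupbq" -> "ifsqwzupbq"
  "nwq" -> "qwn" -> "qwn"
  "dzfeqdap" -> "padqefzd" -> "padqefzd"
  "valmjehkiy" -> "yikhejmlav" -> "yikhejmlav"
  "xnfptqysbx" -> "xbsyqtpfnx" -> "xbsyqtpfnx"
  "tkfkiiuob" -> "bouiikfkt" -> "bouikfkt"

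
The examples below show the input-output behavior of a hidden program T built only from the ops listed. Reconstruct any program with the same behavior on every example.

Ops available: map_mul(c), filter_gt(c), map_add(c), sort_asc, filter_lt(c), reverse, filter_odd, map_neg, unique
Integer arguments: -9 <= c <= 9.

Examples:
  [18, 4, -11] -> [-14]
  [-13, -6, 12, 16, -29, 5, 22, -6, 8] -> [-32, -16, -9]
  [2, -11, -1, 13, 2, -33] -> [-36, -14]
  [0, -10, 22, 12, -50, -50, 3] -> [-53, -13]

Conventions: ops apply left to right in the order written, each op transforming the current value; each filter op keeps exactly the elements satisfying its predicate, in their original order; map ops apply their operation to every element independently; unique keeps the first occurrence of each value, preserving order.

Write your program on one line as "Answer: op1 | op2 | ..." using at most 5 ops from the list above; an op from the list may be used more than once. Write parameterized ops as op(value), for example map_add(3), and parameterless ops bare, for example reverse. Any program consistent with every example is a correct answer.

filter_lt(-2) | unique | sort_asc | map_add(-3)

Check, running the answer program on each example:
  [18, 4, -11] -> [-11] -> [-11] -> [-11] -> [-14]
  [-13, -6, 12, 16, -29, 5, 22, -6, 8] -> [-13, -6, -29, -6] -> [-13, -6, -29] -> [-29, -13, -6] -> [-32, -16, -9]
  [2, -11, -1, 13, 2, -33] -> [-11, -33] -> [-11, -33] -> [-33, -11] -> [-36, -14]
  [0, -10, 22, 12, -50, -50, 3] -> [-10, -50, -50] -> [-10, -50] -> [-50, -10] -> [-53, -13]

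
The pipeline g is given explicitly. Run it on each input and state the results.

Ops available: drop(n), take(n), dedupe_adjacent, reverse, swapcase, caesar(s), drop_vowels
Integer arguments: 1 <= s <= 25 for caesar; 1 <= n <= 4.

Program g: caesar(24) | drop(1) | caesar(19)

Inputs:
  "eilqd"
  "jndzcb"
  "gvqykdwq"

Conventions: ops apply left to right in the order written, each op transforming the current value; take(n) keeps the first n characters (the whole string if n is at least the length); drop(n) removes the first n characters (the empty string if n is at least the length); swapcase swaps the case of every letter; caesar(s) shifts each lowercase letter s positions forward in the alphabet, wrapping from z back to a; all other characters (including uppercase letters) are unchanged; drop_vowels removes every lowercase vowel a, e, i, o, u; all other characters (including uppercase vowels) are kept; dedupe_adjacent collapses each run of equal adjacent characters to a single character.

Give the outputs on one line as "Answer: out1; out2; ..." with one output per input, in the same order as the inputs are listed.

Execution, op by op:
  "eilqd" -> "cgjob" -> "gjob" -> "zchu"
  "jndzcb" -> "hlbxaz" -> "lbxaz" -> "euqts"
  "gvqykdwq" -> "etowibuo" -> "towibuo" -> "mhpbunh"

"zchu"; "euqts"; "mhpbunh"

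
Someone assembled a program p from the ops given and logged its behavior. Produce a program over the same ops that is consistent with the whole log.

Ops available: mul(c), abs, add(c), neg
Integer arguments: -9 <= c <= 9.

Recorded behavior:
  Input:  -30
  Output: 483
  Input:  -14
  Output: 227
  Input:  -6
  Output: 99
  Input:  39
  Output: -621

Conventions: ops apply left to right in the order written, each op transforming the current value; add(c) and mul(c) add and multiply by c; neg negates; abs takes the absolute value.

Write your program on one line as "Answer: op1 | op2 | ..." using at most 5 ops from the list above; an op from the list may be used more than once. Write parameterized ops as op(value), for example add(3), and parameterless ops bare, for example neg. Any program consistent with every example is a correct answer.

mul(-8) | mul(2) | add(-2) | add(5)

Check, running the answer program on each example:
  -30 -> 240 -> 480 -> 478 -> 483
  -14 -> 112 -> 224 -> 222 -> 227
  -6 -> 48 -> 96 -> 94 -> 99
  39 -> -312 -> -624 -> -626 -> -621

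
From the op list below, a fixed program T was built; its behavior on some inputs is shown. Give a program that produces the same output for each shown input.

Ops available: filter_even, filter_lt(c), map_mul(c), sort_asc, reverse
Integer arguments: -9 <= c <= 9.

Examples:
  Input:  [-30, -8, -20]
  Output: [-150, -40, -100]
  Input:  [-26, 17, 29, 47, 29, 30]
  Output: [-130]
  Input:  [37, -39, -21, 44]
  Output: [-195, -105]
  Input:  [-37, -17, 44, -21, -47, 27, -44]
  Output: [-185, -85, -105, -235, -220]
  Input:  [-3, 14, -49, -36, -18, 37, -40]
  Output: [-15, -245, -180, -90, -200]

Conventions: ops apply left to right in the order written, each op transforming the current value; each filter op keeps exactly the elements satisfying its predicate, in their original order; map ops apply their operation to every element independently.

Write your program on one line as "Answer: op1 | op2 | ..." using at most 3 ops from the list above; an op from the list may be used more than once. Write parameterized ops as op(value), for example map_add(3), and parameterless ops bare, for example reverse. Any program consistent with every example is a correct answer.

filter_lt(5) | map_mul(5)

Check, running the answer program on each example:
  [-30, -8, -20] -> [-30, -8, -20] -> [-150, -40, -100]
  [-26, 17, 29, 47, 29, 30] -> [-26] -> [-130]
  [37, -39, -21, 44] -> [-39, -21] -> [-195, -105]
  [-37, -17, 44, -21, -47, 27, -44] -> [-37, -17, -21, -47, -44] -> [-185, -85, -105, -235, -220]
  [-3, 14, -49, -36, -18, 37, -40] -> [-3, -49, -36, -18, -40] -> [-15, -245, -180, -90, -200]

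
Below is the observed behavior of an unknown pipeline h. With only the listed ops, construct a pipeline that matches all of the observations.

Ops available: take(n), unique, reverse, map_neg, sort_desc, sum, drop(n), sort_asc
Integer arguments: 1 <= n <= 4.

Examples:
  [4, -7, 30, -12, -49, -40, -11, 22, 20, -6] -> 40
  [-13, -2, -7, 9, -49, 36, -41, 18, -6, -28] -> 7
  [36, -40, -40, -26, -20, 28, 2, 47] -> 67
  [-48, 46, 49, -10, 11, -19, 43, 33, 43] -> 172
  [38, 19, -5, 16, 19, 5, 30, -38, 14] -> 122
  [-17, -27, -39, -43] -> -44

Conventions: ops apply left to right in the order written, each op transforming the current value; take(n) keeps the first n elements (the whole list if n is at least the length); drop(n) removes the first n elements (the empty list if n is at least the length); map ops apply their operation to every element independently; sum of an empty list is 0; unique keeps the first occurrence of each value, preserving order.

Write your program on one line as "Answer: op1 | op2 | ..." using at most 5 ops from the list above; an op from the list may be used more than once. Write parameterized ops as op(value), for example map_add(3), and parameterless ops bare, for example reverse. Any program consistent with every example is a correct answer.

sort_asc | drop(2) | sort_desc | unique | sum

Check, running the answer program on each example:
  [4, -7, 30, -12, -49, -40, -11, 22, 20, -6] -> [-49, -40, -12, -11, -7, -6, 4, 20, 22, 30] -> [-12, -11, -7, -6, 4, 20, 22, 30] -> [30, 22, 20, 4, -6, -7, -11, -12] -> [30, 22, 20, 4, -6, -7, -11, -12] -> 40
  [-13, -2, -7, 9, -49, 36, -41, 18, -6, -28] -> [-49, -41, -28, -13, -7, -6, -2, 9, 18, 36] -> [-28, -13, -7, -6, -2, 9, 18, 36] -> [36, 18, 9, -2, -6, -7, -13, -28] -> [36, 18, 9, -2, -6, -7, -13, -28] -> 7
  [36, -40, -40, -26, -20, 28, 2, 47] -> [-40, -40, -26, -20, 2, 28, 36, 47] -> [-26, -20, 2, 28, 36, 47] -> [47, 36, 28, 2, -20, -26] -> [47, 36, 28, 2, -20, -26] -> 67
  [-48, 46, 49, -10, 11, -19, 43, 33, 43] -> [-48, -19, -10, 11, 33, 43, 43, 46, 49] -> [-10, 11, 33, 43, 43, 46, 49] -> [49, 46, 43, 43, 33, 11, -10] -> [49, 46, 43, 33, 11, -10] -> 172
  [38, 19, -5, 16, 19, 5, 30, -38, 14] -> [-38, -5, 5, 14, 16, 19, 19, 30, 38] -> [5, 14, 16, 19, 19, 30, 38] -> [38, 30, 19, 19, 16, 14, 5] -> [38, 30, 19, 16, 14, 5] -> 122
  [-17, -27, -39, -43] -> [-43, -39, -27, -17] -> [-27, -17] -> [-17, -27] -> [-17, -27] -> -44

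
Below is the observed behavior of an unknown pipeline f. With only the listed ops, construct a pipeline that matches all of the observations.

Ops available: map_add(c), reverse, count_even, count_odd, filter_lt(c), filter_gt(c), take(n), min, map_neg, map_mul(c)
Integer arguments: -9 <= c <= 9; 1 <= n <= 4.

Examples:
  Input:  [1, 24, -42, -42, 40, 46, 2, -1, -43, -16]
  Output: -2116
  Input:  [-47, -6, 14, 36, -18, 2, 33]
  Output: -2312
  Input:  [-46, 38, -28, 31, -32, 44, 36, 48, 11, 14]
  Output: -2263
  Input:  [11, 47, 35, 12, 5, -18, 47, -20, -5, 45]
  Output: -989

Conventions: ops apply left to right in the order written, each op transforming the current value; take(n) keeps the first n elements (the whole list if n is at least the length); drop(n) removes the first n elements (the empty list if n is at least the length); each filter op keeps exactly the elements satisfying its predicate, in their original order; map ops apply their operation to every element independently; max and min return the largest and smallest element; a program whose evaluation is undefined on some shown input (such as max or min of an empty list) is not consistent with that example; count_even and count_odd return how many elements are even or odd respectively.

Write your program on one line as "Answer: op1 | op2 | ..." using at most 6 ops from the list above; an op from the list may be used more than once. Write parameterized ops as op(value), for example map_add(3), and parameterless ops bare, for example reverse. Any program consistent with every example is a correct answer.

map_mul(-7) | map_mul(7) | map_add(9) | map_neg | reverse | min

Check, running the answer program on each example:
  [1, 24, -42, -42, 40, 46, 2, -1, -43, -16] -> [-7, -168, 294, 294, -280, -322, -14, 7, 301, 112] -> [-49, -1176, 2058, 2058, -1960, -2254, -98, 49, 2107, 784] -> [-40, -1167, 2067, 2067, -1951, -2245, -89, 58, 2116, 793] -> [40, 1167, -2067, -2067, 1951, 2245, 89, -58, -2116, -793] -> [-793, -2116, -58, 89, 2245, 1951, -2067, -2067, 1167, 40] -> -2116
  [-47, -6, 14, 36, -18, 2, 33] -> [329, 42, -98, -252, 126, -14, -231] -> [2303, 294, -686, -1764, 882, -98, -1617] -> [2312, 303, -677, -1755, 891, -89, -1608] -> [-2312, -303, 677, 1755, -891, 89, 1608] -> [1608, 89, -891, 1755, 677, -303, -2312] -> -2312
  [-46, 38, -28, 31, -32, 44, 36, 48, 11, 14] -> [322, -266, 196, -217, 224, -308, -252, -336, -77, -98] -> [2254, -1862, 1372, -1519, 1568, -2156, -1764, -2352, -539, -686] -> [2263, -1853, 1381, -1510, 1577, -2147, -1755, -2343, -530, -677] -> [-2263, 1853, -1381, 1510, -1577, 2147, 1755, 2343, 530, 677] -> [677, 530, 2343, 1755, 2147, -1577, 1510, -1381, 1853, -2263] -> -2263
  [11, 47, 35, 12, 5, -18, 47, -20, -5, 45] -> [-77, -329, -245, -84, -35, 126, -329, 140, 35, -315] -> [-539, -2303, -1715, -588, -245, 882, -2303, 980, 245, -2205] -> [-530, -2294, -1706, -579, -236, 891, -2294, 989, 254, -2196] -> [530, 2294, 1706, 579, 236, -891, 2294, -989, -254, 2196] -> [2196, -254, -989, 2294, -891, 236, 579, 1706, 2294, 530] -> -989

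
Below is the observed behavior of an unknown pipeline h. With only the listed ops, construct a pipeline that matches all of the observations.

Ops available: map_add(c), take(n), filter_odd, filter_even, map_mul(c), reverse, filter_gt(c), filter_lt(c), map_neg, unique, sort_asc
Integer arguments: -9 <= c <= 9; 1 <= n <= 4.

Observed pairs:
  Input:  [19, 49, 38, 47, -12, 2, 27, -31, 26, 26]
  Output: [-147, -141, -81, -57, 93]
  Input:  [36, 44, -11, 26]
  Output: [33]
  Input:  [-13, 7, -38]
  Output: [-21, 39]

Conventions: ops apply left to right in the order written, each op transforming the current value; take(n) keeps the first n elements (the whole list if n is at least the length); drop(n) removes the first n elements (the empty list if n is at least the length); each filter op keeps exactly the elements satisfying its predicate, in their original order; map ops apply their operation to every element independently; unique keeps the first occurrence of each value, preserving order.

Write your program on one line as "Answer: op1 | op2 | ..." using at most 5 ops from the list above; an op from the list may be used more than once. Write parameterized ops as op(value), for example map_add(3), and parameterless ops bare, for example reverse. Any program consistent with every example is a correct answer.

map_mul(3) | unique | map_neg | sort_asc | filter_odd

Check, running the answer program on each example:
  [19, 49, 38, 47, -12, 2, 27, -31, 26, 26] -> [57, 147, 114, 141, -36, 6, 81, -93, 78, 78] -> [57, 147, 114, 141, -36, 6, 81, -93, 78] -> [-57, -147, -114, -141, 36, -6, -81, 93, -78] -> [-147, -141, -114, -81, -78, -57, -6, 36, 93] -> [-147, -141, -81, -57, 93]
  [36, 44, -11, 26] -> [108, 132, -33, 78] -> [108, 132, -33, 78] -> [-108, -132, 33, -78] -> [-132, -108, -78, 33] -> [33]
  [-13, 7, -38] -> [-39, 21, -114] -> [-39, 21, -114] -> [39, -21, 114] -> [-21, 39, 114] -> [-21, 39]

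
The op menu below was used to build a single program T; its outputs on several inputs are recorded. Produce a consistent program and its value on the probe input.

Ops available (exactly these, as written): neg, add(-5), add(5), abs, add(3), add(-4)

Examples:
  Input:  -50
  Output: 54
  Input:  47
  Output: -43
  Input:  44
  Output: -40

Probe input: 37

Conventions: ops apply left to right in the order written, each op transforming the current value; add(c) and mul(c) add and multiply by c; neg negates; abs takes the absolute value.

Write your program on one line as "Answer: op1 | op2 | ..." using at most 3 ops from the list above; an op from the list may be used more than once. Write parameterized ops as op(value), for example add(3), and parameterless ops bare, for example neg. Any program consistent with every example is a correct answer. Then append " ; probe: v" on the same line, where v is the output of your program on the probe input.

add(-4) | neg ; probe: -33

Check, running the answer program on each example:
  -50 -> -54 -> 54
  47 -> 43 -> -43
  44 -> 40 -> -40
  probe: 37 -> 33 -> -33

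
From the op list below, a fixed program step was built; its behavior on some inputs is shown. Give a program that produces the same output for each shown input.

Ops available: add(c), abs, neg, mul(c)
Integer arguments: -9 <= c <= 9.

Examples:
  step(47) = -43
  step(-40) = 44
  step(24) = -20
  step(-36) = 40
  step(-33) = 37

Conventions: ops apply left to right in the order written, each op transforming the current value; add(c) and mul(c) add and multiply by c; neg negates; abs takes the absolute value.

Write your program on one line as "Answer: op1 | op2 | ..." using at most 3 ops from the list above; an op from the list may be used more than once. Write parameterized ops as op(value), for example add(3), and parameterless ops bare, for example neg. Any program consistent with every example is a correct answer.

neg | add(4)

Check, running the answer program on each example:
  47 -> -47 -> -43
  -40 -> 40 -> 44
  24 -> -24 -> -20
  -36 -> 36 -> 40
  -33 -> 33 -> 37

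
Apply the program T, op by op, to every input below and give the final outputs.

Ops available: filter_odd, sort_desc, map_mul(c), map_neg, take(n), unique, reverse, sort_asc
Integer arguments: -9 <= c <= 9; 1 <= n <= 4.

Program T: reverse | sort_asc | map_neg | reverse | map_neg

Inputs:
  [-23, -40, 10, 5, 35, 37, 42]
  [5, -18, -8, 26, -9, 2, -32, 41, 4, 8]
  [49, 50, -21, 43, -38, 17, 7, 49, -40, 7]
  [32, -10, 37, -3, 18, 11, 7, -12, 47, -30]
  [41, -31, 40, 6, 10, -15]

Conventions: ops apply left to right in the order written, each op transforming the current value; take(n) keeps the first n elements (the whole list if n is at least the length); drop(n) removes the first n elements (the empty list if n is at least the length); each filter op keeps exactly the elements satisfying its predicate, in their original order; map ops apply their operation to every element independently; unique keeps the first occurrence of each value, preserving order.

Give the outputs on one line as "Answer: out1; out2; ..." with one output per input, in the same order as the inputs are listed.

Execution, op by op:
  [-23, -40, 10, 5, 35, 37, 42] -> [42, 37, 35, 5, 10, -40, -23] -> [-40, -23, 5, 10, 35, 37, 42] -> [40, 23, -5, -10, -35, -37, -42] -> [-42, -37, -35, -10, -5, 23, 40] -> [42, 37, 35, 10, 5, -23, -40]
  [5, -18, -8, 26, -9, 2, -32, 41, 4, 8] -> [8, 4, 41, -32, 2, -9, 26, -8, -18, 5] -> [-32, -18, -9, -8, 2, 4, 5, 8, 26, 41] -> [32, 18, 9, 8, -2, -4, -5, -8, -26, -41] -> [-41, -26, -8, -5, -4, -2, 8, 9, 18, 32] -> [41, 26, 8, 5, 4, 2, -8, -9, -18, -32]
  [49, 50, -21, 43, -38, 17, 7, 49, -40, 7] -> [7, -40, 49, 7, 17, -38, 43, -21, 50, 49] -> [-40, -38, -21, 7, 7, 17, 43, 49, 49, 50] -> [40, 38, 21, -7, -7, -17, -43, -49, -49, -50] -> [-50, -49, -49, -43, -17, -7, -7, 21, 38, 40] -> [50, 49, 49, 43, 17, 7, 7, -21, -38, -40]
  [32, -10, 37, -3, 18, 11, 7, -12, 47, -30] -> [-30, 47, -12, 7, 11, 18, -3, 37, -10, 32] -> [-30, -12, -10, -3, 7, 11, 18, 32, 37, 47] -> [30, 12, 10, 3, -7, -11, -18, -32, -37, -47] -> [-47, -37, -32, -18, -11, -7, 3, 10, 12, 30] -> [47, 37, 32, 18, 11, 7, -3, -10, -12, -30]
  [41, -31, 40, 6, 10, -15] -> [-15, 10, 6, 40, -31, 41] -> [-31, -15, 6, 10, 40, 41] -> [31, 15, -6, -10, -40, -41] -> [-41, -40, -10, -6, 15, 31] -> [41, 40, 10, 6, -15, -31]

[42, 37, 35, 10, 5, -23, -40]; [41, 26, 8, 5, 4, 2, -8, -9, -18, -32]; [50, 49, 49, 43, 17, 7, 7, -21, -38, -40]; [47, 37, 32, 18, 11, 7, -3, -10, -12, -30]; [41, 40, 10, 6, -15, -31]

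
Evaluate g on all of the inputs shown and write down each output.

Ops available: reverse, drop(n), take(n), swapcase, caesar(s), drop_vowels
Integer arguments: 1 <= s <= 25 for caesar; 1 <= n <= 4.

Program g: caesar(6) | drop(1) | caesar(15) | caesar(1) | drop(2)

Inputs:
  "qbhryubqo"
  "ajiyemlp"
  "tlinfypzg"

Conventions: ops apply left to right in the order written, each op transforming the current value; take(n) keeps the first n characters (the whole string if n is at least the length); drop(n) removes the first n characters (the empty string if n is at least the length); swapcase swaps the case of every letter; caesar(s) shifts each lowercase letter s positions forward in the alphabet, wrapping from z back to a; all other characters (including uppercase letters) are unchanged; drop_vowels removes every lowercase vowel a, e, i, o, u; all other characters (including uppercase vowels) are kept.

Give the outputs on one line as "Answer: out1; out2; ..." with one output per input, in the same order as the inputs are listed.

"nuqxmk"; "uaihl"; "jbulvc"

Execution, op by op:
  "qbhryubqo" -> "whnxeahwu" -> "hnxeahwu" -> "wcmtpwlj" -> "xdnuqxmk" -> "nuqxmk"
  "ajiyemlp" -> "gpoeksrv" -> "poeksrv" -> "edtzhgk" -> "feuaihl" -> "uaihl"
  "tlinfypzg" -> "zrotlevfm" -> "rotlevfm" -> "gdiatkub" -> "hejbulvc" -> "jbulvc"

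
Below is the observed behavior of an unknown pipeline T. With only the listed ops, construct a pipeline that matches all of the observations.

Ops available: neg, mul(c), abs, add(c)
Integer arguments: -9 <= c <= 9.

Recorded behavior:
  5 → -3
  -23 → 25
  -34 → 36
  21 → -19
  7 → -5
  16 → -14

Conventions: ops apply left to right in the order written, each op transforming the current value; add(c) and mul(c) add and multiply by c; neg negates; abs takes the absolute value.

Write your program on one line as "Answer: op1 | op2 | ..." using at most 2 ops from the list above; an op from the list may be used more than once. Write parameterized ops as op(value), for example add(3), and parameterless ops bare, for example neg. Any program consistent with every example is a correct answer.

neg | add(2)

Check, running the answer program on each example:
  5 -> -5 -> -3
  -23 -> 23 -> 25
  -34 -> 34 -> 36
  21 -> -21 -> -19
  7 -> -7 -> -5
  16 -> -16 -> -14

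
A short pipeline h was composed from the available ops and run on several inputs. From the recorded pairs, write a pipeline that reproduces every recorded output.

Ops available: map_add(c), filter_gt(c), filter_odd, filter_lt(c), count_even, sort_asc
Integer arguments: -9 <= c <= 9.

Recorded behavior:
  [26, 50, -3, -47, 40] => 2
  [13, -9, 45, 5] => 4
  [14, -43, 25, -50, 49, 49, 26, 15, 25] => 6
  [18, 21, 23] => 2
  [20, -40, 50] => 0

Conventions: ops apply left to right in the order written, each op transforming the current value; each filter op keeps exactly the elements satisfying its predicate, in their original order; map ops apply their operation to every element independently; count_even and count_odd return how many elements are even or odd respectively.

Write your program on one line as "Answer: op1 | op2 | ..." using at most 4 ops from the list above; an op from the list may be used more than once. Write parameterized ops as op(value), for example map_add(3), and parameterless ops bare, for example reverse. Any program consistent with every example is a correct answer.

filter_odd | map_add(-5) | map_add(-2) | count_even

Check, running the answer program on each example:
  [26, 50, -3, -47, 40] -> [-3, -47] -> [-8, -52] -> [-10, -54] -> 2
  [13, -9, 45, 5] -> [13, -9, 45, 5] -> [8, -14, 40, 0] -> [6, -16, 38, -2] -> 4
  [14, -43, 25, -50, 49, 49, 26, 15, 25] -> [-43, 25, 49, 49, 15, 25] -> [-48, 20, 44, 44, 10, 20] -> [-50, 18, 42, 42, 8, 18] -> 6
  [18, 21, 23] -> [21, 23] -> [16, 18] -> [14, 16] -> 2
  [20, -40, 50] -> [] -> [] -> [] -> 0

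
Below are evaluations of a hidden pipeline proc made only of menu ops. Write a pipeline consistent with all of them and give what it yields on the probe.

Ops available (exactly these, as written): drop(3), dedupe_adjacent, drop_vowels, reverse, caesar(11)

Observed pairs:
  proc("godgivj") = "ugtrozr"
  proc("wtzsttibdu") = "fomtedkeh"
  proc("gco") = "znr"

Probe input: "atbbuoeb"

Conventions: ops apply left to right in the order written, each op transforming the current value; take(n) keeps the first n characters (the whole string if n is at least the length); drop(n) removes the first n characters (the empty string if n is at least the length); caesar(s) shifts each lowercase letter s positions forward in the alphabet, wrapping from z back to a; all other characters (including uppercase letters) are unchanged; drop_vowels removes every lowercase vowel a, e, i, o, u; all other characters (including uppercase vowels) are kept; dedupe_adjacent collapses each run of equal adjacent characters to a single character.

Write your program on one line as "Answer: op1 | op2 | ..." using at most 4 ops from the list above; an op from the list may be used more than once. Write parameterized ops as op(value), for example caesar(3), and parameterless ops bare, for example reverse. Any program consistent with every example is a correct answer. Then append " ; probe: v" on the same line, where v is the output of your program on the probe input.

dedupe_adjacent | reverse | caesar(11) ; probe: "mpzfmel"

Check, running the answer program on each example:
  "godgivj" -> "godgivj" -> "jvigdog" -> "ugtrozr"
  "wtzsttibdu" -> "wtzstibdu" -> "udbitsztw" -> "fomtedkeh"
  "gco" -> "gco" -> "ocg" -> "znr"
  probe: "atbbuoeb" -> "atbuoeb" -> "beoubta" -> "mpzfmel"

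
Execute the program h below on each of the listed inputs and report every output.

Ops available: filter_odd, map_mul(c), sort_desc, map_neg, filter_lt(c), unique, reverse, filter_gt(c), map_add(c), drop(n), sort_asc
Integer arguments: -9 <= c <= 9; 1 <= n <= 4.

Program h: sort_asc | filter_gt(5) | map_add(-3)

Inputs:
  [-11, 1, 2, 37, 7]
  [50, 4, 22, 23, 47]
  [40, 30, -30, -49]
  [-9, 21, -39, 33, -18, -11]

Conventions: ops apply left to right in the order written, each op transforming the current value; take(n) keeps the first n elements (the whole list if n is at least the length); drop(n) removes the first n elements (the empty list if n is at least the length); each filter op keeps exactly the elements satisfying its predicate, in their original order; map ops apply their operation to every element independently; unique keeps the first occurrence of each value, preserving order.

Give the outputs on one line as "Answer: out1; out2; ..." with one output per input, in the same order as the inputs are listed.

Execution, op by op:
  [-11, 1, 2, 37, 7] -> [-11, 1, 2, 7, 37] -> [7, 37] -> [4, 34]
  [50, 4, 22, 23, 47] -> [4, 22, 23, 47, 50] -> [22, 23, 47, 50] -> [19, 20, 44, 47]
  [40, 30, -30, -49] -> [-49, -30, 30, 40] -> [30, 40] -> [27, 37]
  [-9, 21, -39, 33, -18, -11] -> [-39, -18, -11, -9, 21, 33] -> [21, 33] -> [18, 30]

[4, 34]; [19, 20, 44, 47]; [27, 37]; [18, 30]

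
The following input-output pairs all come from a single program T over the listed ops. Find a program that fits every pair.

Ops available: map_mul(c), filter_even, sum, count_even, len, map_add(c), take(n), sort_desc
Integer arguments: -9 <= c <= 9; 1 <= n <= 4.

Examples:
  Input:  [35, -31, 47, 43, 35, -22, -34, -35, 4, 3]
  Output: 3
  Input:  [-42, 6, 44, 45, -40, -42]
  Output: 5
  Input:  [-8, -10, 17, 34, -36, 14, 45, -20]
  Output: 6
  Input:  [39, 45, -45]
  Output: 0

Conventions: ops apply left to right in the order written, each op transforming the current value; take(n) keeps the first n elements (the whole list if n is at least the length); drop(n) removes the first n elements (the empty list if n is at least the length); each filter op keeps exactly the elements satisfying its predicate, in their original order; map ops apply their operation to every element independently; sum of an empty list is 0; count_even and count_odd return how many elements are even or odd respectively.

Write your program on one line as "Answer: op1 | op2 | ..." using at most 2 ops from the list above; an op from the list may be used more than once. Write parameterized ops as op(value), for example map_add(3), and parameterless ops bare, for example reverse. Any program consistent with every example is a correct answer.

filter_even | len

Check, running the answer program on each example:
  [35, -31, 47, 43, 35, -22, -34, -35, 4, 3] -> [-22, -34, 4] -> 3
  [-42, 6, 44, 45, -40, -42] -> [-42, 6, 44, -40, -42] -> 5
  [-8, -10, 17, 34, -36, 14, 45, -20] -> [-8, -10, 34, -36, 14, -20] -> 6
  [39, 45, -45] -> [] -> 0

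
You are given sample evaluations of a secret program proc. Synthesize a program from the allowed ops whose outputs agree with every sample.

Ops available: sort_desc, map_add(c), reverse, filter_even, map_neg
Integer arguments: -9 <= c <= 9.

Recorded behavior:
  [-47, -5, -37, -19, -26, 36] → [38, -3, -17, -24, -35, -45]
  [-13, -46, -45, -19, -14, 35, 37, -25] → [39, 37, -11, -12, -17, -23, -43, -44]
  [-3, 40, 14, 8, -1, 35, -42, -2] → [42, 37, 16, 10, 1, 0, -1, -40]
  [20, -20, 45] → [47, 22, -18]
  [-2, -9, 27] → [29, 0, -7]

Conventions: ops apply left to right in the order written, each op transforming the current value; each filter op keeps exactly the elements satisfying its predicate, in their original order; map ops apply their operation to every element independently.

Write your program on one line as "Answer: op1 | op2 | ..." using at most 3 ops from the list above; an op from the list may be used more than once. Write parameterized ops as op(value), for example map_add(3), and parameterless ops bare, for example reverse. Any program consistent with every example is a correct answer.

reverse | map_add(2) | sort_desc

Check, running the answer program on each example:
  [-47, -5, -37, -19, -26, 36] -> [36, -26, -19, -37, -5, -47] -> [38, -24, -17, -35, -3, -45] -> [38, -3, -17, -24, -35, -45]
  [-13, -46, -45, -19, -14, 35, 37, -25] -> [-25, 37, 35, -14, -19, -45, -46, -13] -> [-23, 39, 37, -12, -17, -43, -44, -11] -> [39, 37, -11, -12, -17, -23, -43, -44]
  [-3, 40, 14, 8, -1, 35, -42, -2] -> [-2, -42, 35, -1, 8, 14, 40, -3] -> [0, -40, 37, 1, 10, 16, 42, -1] -> [42, 37, 16, 10, 1, 0, -1, -40]
  [20, -20, 45] -> [45, -20, 20] -> [47, -18, 22] -> [47, 22, -18]
  [-2, -9, 27] -> [27, -9, -2] -> [29, -7, 0] -> [29, 0, -7]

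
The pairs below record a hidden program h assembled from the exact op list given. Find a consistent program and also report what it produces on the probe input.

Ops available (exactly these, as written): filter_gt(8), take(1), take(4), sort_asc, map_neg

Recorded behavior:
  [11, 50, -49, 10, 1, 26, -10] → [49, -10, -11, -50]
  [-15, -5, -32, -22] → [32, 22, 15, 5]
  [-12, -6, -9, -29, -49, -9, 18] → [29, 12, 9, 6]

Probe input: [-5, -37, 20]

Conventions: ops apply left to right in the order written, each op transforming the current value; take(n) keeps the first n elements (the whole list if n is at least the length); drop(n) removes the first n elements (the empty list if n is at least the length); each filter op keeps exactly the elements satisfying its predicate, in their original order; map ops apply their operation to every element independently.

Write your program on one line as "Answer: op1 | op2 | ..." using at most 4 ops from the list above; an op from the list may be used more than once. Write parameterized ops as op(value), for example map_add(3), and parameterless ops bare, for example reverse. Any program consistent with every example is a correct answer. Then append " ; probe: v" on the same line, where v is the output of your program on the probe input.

take(4) | sort_asc | map_neg ; probe: [37, 5, -20]

Check, running the answer program on each example:
  [11, 50, -49, 10, 1, 26, -10] -> [11, 50, -49, 10] -> [-49, 10, 11, 50] -> [49, -10, -11, -50]
  [-15, -5, -32, -22] -> [-15, -5, -32, -22] -> [-32, -22, -15, -5] -> [32, 22, 15, 5]
  [-12, -6, -9, -29, -49, -9, 18] -> [-12, -6, -9, -29] -> [-29, -12, -9, -6] -> [29, 12, 9, 6]
  probe: [-5, -37, 20] -> [-5, -37, 20] -> [-37, -5, 20] -> [37, 5, -20]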